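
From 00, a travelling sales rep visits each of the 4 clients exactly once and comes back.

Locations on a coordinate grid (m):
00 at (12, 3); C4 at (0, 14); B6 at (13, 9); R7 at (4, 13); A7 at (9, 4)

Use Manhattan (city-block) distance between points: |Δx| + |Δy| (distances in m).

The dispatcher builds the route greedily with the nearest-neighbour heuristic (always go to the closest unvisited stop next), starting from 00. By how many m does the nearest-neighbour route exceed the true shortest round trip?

00: A7=4, B6=7, R7=18, C4=23 ⇒ A7
A7: B6=9, R7=14, C4=19 ⇒ B6
B6: R7=13, C4=18 ⇒ R7
R7: C4=5 ⇒ C4
NN route 00 → A7 → B6 → R7 → C4 → 00 costs 54.
Optimal: 00 → B6 → C4 → R7 → A7 → 00 costs 48 (by enumerating all 12 distinct tours).
Excess = 54 − 48 = 6.

The nearest-neighbour route is 6 m longer than optimal.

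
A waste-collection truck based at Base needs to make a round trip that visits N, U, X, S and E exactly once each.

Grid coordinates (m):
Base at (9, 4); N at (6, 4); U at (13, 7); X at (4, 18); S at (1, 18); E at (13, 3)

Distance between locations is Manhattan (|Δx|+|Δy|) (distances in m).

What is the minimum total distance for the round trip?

Minimum total distance: 54 m.

With 5 stops there are 5!/2 = 60 distinct round trips (a route and its reverse cost the same).
Base → N → U → X → S → E → Base: 3+10+20+3+27+5 = 68
Base → N → U → X → E → S → Base: 3+10+20+24+27+22 = 106
Base → N → U → S → X → E → Base: 3+10+23+3+24+5 = 68
Base → N → U → S → E → X → Base: 3+10+23+27+24+19 = 106
Base → N → U → E → X → S → Base: 3+10+4+24+3+22 = 66
Base → N → U → E → S → X → Base: 3+10+4+27+3+19 = 66
Base → N → X → U → S → E → Base: 3+16+20+23+27+5 = 94
Base → N → X → U → E → S → Base: 3+16+20+4+27+22 = 92
Base → N → X → S → U → E → Base: 3+16+3+23+4+5 = 54
Base → N → X → S → E → U → Base: 3+16+3+27+4+7 = 60
Base → N → X → E → U → S → Base: 3+16+24+4+23+22 = 92
Base → N → X → E → S → U → Base: 3+16+24+27+23+7 = 100
Base → N → S → U → X → E → Base: 3+19+23+20+24+5 = 94
Base → N → S → U → E → X → Base: 3+19+23+4+24+19 = 92
… (46 more)
The minimum is 54.
One optimal route: Base → N → X → S → U → E → Base (or its reverse).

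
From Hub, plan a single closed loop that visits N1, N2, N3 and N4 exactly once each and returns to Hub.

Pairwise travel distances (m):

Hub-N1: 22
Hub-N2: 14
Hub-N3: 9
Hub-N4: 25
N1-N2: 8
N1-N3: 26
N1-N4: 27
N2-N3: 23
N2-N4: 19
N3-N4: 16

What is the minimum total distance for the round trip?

Shortest round trip = 74 m.

There are 12 distinct closed tours to check (reversals are equivalent).
Hub-N1-N2-N3-N4-Hub: 22+8+23+16+25 = 94
Hub-N1-N2-N4-N3-Hub: 22+8+19+16+9 = 74
Hub-N1-N3-N2-N4-Hub: 22+26+23+19+25 = 115
Hub-N1-N3-N4-N2-Hub: 22+26+16+19+14 = 97
Hub-N1-N4-N2-N3-Hub: 22+27+19+23+9 = 100
Hub-N1-N4-N3-N2-Hub: 22+27+16+23+14 = 102
Hub-N2-N1-N3-N4-Hub: 14+8+26+16+25 = 89
Hub-N2-N1-N4-N3-Hub: 14+8+27+16+9 = 74
Hub-N2-N3-N1-N4-Hub: 14+23+26+27+25 = 115
Hub-N2-N4-N1-N3-Hub: 14+19+27+26+9 = 95
Hub-N3-N1-N2-N4-Hub: 9+26+8+19+25 = 87
Hub-N3-N2-N1-N4-Hub: 9+23+8+27+25 = 92
The minimum is 74.
One optimal route: Hub → N1 → N2 → N4 → N3 → Hub (or its reverse).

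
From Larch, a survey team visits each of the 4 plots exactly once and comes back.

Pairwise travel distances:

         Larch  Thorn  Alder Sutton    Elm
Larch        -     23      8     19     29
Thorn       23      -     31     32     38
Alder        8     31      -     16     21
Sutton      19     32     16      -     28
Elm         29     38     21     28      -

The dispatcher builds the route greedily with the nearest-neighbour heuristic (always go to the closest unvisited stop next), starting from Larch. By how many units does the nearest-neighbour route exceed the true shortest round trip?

Larch: Alder=8, Sutton=19, Thorn=23, Elm=29 ⇒ Alder
Alder: Sutton=16, Elm=21, Thorn=31 ⇒ Sutton
Sutton: Elm=28, Thorn=32 ⇒ Elm
Elm: Thorn=38 ⇒ Thorn
NN route Larch → Alder → Sutton → Elm → Thorn → Larch costs 113.
Optimal: Larch → Thorn → Sutton → Elm → Alder → Larch costs 112 (by enumerating all 12 distinct tours).
Excess = 113 − 112 = 1.

1 longer than the optimal tour.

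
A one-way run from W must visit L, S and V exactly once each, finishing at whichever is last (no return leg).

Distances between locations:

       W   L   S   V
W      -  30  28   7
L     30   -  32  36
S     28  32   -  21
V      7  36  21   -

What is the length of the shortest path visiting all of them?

There are 3! = 6 possible orderings.
W → L → S → V: 30+32+21 = 83
W → L → V → S: 30+36+21 = 87
W → S → L → V: 28+32+36 = 96
W → S → V → L: 28+21+36 = 85
W → V → L → S: 7+36+32 = 75
W → V → S → L: 7+21+32 = 60
The minimum is 60.
One shortest path: W → V → S → L.

Minimum one-way distance = 60.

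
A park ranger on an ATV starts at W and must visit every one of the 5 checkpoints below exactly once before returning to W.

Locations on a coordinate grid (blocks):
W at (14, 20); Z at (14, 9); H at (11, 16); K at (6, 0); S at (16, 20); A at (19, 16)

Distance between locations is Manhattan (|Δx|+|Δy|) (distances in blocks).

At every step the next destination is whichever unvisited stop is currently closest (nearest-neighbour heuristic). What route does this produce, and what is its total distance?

From W: distances to unvisited — S=2, H=7, A=9, Z=11, K=28. Nearest is S (2).
From S: distances to unvisited — A=7, H=9, Z=13, K=30. Nearest is A (7).
From A: distances to unvisited — H=8, Z=12, K=29. Nearest is H (8).
From H: distances to unvisited — Z=10, K=21. Nearest is Z (10).
From Z: distances to unvisited — K=17. Nearest is K (17).
Return K→W: 28.
Total = 2 + 7 + 8 + 10 + 17 + 28 = 72.

72 blocks along W → S → A → H → Z → K → W.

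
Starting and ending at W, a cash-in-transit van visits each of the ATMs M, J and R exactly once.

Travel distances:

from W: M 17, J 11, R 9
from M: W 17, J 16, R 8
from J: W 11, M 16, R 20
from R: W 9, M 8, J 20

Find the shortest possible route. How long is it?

Minimum total distance: 44.

With 3 stops there are 3!/2 = 3 distinct round trips (a route and its reverse cost the same).
W→M→J→R→W: 17+16+20+9 = 62
W→M→R→J→W: 17+8+20+11 = 56
W→J→M→R→W: 11+16+8+9 = 44
The minimum is 44.
One optimal route: W → J → M → R → W (or its reverse).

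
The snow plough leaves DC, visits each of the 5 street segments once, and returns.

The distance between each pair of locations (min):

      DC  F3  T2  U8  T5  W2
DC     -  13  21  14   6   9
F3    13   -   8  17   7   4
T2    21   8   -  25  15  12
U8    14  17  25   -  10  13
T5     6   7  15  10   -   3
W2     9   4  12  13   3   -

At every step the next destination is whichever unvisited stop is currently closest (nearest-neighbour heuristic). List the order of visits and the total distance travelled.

60 min along DC → T5 → W2 → F3 → T2 → U8 → DC.

From DC: distances to unvisited — T5=6, W2=9, F3=13, U8=14, T2=21. Nearest is T5 (6).
From T5: distances to unvisited — W2=3, F3=7, U8=10, T2=15. Nearest is W2 (3).
From W2: distances to unvisited — F3=4, T2=12, U8=13. Nearest is F3 (4).
From F3: distances to unvisited — T2=8, U8=17. Nearest is T2 (8).
From T2: distances to unvisited — U8=25. Nearest is U8 (25).
Return U8→DC: 14.
Total = 6 + 3 + 4 + 8 + 25 + 14 = 60.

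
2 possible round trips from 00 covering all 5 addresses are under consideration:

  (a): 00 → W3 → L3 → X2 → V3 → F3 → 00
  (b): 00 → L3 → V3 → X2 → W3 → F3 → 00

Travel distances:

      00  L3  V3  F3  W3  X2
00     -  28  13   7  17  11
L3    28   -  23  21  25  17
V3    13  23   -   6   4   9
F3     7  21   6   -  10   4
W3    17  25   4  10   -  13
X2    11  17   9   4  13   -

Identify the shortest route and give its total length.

(a): 17 + 25 + 17 + 9 + 6 + 7 = 81
(b): 28 + 23 + 9 + 13 + 10 + 7 = 90

81 — (a) is the shortest.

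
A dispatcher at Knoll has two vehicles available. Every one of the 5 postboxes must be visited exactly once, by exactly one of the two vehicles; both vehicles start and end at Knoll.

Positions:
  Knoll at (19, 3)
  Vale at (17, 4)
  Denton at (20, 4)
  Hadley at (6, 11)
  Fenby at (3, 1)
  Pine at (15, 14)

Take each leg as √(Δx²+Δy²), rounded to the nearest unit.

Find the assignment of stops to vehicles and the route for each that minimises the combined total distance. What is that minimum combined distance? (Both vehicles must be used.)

Minimum combined distance: 49.

Check every non-empty split of the stops between the two vehicles; for each half take its own optimal tour:
  {Vale} + {Denton, Hadley, Fenby, Pine}: 4 + 47 = 51
  {Denton} + {Vale, Hadley, Fenby, Pine}: 2 + 47 = 49
  {Vale, Denton} + {Hadley, Fenby, Pine}: 6 + 47 = 53
  {Hadley} + {Vale, Denton, Fenby, Pine}: 30 + 46 = 76
  {Vale, Hadley} + {Denton, Fenby, Pine}: 30 + 46 = 76
  {Denton, Hadley} + {Vale, Fenby, Pine}: 32 + 46 = 78
  … (15 splits in total)
Best: vehicle 1 Knoll → Denton → Knoll = 2; vehicle 2 Knoll → Vale → Fenby → Hadley → Pine → Knoll = 47; combined 49.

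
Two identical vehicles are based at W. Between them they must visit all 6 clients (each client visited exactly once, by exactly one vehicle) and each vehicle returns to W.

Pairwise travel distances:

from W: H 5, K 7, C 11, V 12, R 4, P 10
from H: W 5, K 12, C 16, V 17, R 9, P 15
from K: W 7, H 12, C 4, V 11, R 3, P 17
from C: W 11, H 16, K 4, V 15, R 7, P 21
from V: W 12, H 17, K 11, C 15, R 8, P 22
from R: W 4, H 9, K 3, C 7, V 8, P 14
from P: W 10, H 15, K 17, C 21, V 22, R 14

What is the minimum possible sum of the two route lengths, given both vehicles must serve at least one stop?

Try each way of splitting the stops between the two vehicles (each non-empty) and, for each split, find the best tour for each vehicle:
  {H} + {K, C, V, R, P}: 10 + 58 = 68
  {K} + {H, C, V, R, P}: 14 + 68 = 82
  {H, K} + {C, V, R, P}: 24 + 58 = 82
  {C} + {H, K, V, R, P}: 22 + 60 = 82
  {H, C} + {K, V, R, P}: 32 + 50 = 82
  {K, C} + {H, V, R, P}: 22 + 54 = 76
  … (31 splits in total)
Best: vehicle 1 W → H → W = 10; vehicle 2 W → K → C → V → R → P → W = 58; combined 68.

Minimum combined distance: 68.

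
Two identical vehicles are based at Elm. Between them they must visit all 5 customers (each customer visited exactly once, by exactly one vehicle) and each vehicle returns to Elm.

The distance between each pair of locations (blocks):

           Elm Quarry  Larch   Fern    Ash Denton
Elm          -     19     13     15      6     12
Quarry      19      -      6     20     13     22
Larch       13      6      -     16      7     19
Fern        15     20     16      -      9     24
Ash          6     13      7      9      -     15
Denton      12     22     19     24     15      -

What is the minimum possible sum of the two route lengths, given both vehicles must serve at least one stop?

Try each way of splitting the stops between the two vehicles (each non-empty) and, for each split, find the best tour for each vehicle:
  {Quarry} + {Larch, Fern, Ash, Denton}: 38 + 62 = 100
  {Larch} + {Quarry, Fern, Ash, Denton}: 26 + 69 = 95
  {Quarry, Larch} + {Fern, Ash, Denton}: 38 + 51 = 89
  {Fern} + {Quarry, Larch, Ash, Denton}: 30 + 53 = 83
  {Quarry, Fern} + {Larch, Ash, Denton}: 54 + 44 = 98
  {Larch, Fern} + {Quarry, Ash, Denton}: 44 + 53 = 97
  … (15 splits in total)
  {Quarry, Larch, Fern, Ash} + {Denton}: 54 + 24 = 78  ← best
Best: vehicle 1 Elm → Larch → Quarry → Fern → Ash → Elm = 54; vehicle 2 Elm → Denton → Elm = 24; combined 78.

78 blocks — the smallest possible combined total.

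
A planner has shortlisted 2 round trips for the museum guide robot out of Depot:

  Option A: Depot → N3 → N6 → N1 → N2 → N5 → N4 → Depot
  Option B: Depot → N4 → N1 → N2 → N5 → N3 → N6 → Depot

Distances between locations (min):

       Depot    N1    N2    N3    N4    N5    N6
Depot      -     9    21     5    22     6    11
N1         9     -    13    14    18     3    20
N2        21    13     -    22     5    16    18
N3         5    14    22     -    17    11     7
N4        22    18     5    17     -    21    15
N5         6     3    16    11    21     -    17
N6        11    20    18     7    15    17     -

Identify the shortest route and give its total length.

Option A: 5 + 7 + 20 + 13 + 16 + 21 + 22 = 104
Option B: 22 + 18 + 13 + 16 + 11 + 7 + 11 = 98

98 min — Option B is the shortest.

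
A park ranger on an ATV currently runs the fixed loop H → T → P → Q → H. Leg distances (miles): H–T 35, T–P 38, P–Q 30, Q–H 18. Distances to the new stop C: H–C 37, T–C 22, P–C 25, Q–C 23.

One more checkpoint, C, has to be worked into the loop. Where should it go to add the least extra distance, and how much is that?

Adding 9 miles by placing C on the T–P leg.

Insertion cost between consecutive stops i–j is d(i,C) + d(C,j) − d(i,j):
  between H and T: 37 + 22 − 35 = 24
  between T and P: 22 + 25 − 38 = 9
  between P and Q: 25 + 23 − 30 = 18
  between Q and H: 23 + 37 − 18 = 42
Cheapest insertion is between T and P, adding 9.
New total = 121 + 9 = 130.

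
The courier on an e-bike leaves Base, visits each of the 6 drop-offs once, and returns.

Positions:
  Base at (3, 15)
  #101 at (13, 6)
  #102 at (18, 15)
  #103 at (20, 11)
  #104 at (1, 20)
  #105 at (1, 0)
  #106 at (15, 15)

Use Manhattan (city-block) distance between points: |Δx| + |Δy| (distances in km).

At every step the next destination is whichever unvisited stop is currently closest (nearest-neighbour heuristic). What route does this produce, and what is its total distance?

Base → [#104:7 / #106:12 / #102:15 / #105:17 / #101:19 / #103:21] → #104 (7)
#104 → [#106:19 / #105:20 / #102:22 / #101:26 / #103:28] → #106 (19)
#106 → [#102:3 / #103:9 / #101:11 / #105:29] → #102 (3)
#102 → [#103:6 / #101:14 / #105:32] → #103 (6)
#103 → [#101:12 / #105:30] → #101 (12)
#101 → [#105:18] → #105 (18)
Return #105→Base: 17.
Total = 7 + 19 + 3 + 6 + 12 + 18 + 17 = 82.

Total distance 82 km via the nearest-neighbour route Base → #104 → #106 → #102 → #103 → #101 → #105 → Base.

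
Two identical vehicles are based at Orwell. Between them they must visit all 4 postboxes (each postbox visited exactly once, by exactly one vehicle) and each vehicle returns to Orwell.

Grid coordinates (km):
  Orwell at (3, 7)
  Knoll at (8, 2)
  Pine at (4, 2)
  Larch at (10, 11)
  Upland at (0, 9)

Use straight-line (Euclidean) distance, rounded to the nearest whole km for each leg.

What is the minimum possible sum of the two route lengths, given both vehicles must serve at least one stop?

Check every non-empty split of the stops between the two vehicles; for each half take its own optimal tour:
  {Knoll} + {Pine, Larch, Upland}: 14 + 30 = 44
  {Pine} + {Knoll, Larch, Upland}: 10 + 30 = 40
  {Knoll, Pine} + {Larch, Upland}: 16 + 22 = 38
  {Larch} + {Knoll, Pine, Upland}: 16 + 23 = 39
  {Knoll, Larch} + {Pine, Upland}: 24 + 17 = 41
  {Pine, Larch} + {Knoll, Upland}: 24 + 22 = 46
  … (7 splits in total)
  {Knoll, Pine, Larch} + {Upland}: 26 + 8 = 34  ← best
Best: vehicle 1 Orwell → Pine → Knoll → Larch → Orwell = 26; vehicle 2 Orwell → Upland → Orwell = 8; combined 34.

Minimum combined distance: 34 km.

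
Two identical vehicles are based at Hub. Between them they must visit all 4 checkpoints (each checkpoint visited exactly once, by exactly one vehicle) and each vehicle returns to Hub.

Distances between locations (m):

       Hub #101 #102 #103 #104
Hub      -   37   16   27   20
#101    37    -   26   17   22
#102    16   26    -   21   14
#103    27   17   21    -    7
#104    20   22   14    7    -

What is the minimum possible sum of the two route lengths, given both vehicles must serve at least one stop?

There are 2^3 − 1 = 7 ways to divide the 4 stops into two non-empty groups. For each, the best each vehicle can do is its own shortest tour through its group:
  {#101} + {#102, #103, #104}: 74 + 64 = 138
  {#102} + {#101, #103, #104}: 32 + 81 = 113
  {#101, #102} + {#103, #104}: 79 + 54 = 133
  {#103} + {#101, #102, #104}: 54 + 84 = 138
  {#101, #103} + {#102, #104}: 81 + 50 = 131
  {#102, #103} + {#101, #104}: 64 + 79 = 143
  … (7 splits in total)
Best: vehicle 1 Hub → #102 → Hub = 32; vehicle 2 Hub → #101 → #103 → #104 → Hub = 81; combined 113.

113 m — the smallest possible combined total.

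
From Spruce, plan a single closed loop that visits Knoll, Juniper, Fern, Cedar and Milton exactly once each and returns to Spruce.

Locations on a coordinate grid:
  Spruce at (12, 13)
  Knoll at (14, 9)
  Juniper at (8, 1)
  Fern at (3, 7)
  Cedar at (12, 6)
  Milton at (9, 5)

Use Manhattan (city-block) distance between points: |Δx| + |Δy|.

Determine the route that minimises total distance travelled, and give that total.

Spruce-Knoll-Juniper-Fern-Cedar-Milton-Spruce: 6+14+11+10+4+11 = 56
Spruce-Knoll-Juniper-Fern-Milton-Cedar-Spruce: 6+14+11+8+4+7 = 50
Spruce-Knoll-Juniper-Cedar-Fern-Milton-Spruce: 6+14+9+10+8+11 = 58
Spruce-Knoll-Juniper-Cedar-Milton-Fern-Spruce: 6+14+9+4+8+15 = 56
Spruce-Knoll-Juniper-Milton-Fern-Cedar-Spruce: 6+14+5+8+10+7 = 50
Spruce-Knoll-Juniper-Milton-Cedar-Fern-Spruce: 6+14+5+4+10+15 = 54
Spruce-Knoll-Fern-Juniper-Cedar-Milton-Spruce: 6+13+11+9+4+11 = 54
Spruce-Knoll-Fern-Juniper-Milton-Cedar-Spruce: 6+13+11+5+4+7 = 46
Spruce-Knoll-Fern-Cedar-Juniper-Milton-Spruce: 6+13+10+9+5+11 = 54
Spruce-Knoll-Fern-Cedar-Milton-Juniper-Spruce: 6+13+10+4+5+16 = 54
Spruce-Knoll-Fern-Milton-Juniper-Cedar-Spruce: 6+13+8+5+9+7 = 48
Spruce-Knoll-Fern-Milton-Cedar-Juniper-Spruce: 6+13+8+4+9+16 = 56
Spruce-Knoll-Cedar-Juniper-Fern-Milton-Spruce: 6+5+9+11+8+11 = 50
Spruce-Knoll-Cedar-Juniper-Milton-Fern-Spruce: 6+5+9+5+8+15 = 48
… (46 more)
The minimum is 46.
One optimal route: Spruce → Knoll → Fern → Juniper → Milton → Cedar → Spruce (or its reverse).

Minimum total distance: 46.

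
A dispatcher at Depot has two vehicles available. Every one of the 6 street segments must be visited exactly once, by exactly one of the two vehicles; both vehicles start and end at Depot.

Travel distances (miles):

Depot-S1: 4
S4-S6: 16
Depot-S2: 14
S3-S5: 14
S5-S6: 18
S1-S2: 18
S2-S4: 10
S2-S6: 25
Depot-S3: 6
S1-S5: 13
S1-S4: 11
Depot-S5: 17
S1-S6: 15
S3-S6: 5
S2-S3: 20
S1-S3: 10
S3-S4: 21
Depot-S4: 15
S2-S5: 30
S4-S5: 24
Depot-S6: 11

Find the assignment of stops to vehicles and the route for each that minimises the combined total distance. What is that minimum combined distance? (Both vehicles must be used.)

Try each way of splitting the stops between the two vehicles (each non-empty) and, for each split, find the best tour for each vehicle:
  {S1} + {S2, S3, S4, S5, S6}: 8 + 76 = 84
  {S2} + {S1, S3, S4, S5, S6}: 28 + 67 = 95
  {S1, S2} + {S3, S4, S5, S6}: 36 + 67 = 103
  {S3} + {S1, S2, S4, S5, S6}: 12 + 75 = 87
  {S1, S3} + {S2, S4, S5, S6}: 20 + 75 = 95
  {S2, S3} + {S1, S4, S5, S6}: 40 + 66 = 106
  … (31 splits in total)
Best: vehicle 1 Depot → S1 → Depot = 8; vehicle 2 Depot → S2 → S4 → S6 → S3 → S5 → Depot = 76; combined 84.

84 miles — the smallest possible combined total.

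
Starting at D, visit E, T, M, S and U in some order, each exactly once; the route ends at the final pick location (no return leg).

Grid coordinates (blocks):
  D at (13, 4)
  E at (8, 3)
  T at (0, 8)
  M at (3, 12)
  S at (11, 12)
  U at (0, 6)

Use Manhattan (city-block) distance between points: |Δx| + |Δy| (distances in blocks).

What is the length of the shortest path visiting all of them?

Shortest open route: 34 blocks.

There are 5! = 120 possible orderings.
D - E - T - M - S - U: 6+13+7+8+17 = 51
D - E - T - M - U - S: 6+13+7+9+17 = 52
D - E - T - S - M - U: 6+13+15+8+9 = 51
D - E - T - S - U - M: 6+13+15+17+9 = 60
D - E - T - U - M - S: 6+13+2+9+8 = 38
D - E - T - U - S - M: 6+13+2+17+8 = 46
D - E - M - T - S - U: 6+14+7+15+17 = 59
D - E - M - T - U - S: 6+14+7+2+17 = 46
D - E - M - S - T - U: 6+14+8+15+2 = 45
D - E - M - S - U - T: 6+14+8+17+2 = 47
D - E - M - U - T - S: 6+14+9+2+15 = 46
D - E - M - U - S - T: 6+14+9+17+15 = 61
D - E - S - T - M - U: 6+12+15+7+9 = 49
D - E - S - T - U - M: 6+12+15+2+9 = 44
… (106 more)
D - E - U - T - M - S: 6+11+2+7+8 = 34  ← best
The minimum is 34.
One shortest path: D → E → U → T → M → S.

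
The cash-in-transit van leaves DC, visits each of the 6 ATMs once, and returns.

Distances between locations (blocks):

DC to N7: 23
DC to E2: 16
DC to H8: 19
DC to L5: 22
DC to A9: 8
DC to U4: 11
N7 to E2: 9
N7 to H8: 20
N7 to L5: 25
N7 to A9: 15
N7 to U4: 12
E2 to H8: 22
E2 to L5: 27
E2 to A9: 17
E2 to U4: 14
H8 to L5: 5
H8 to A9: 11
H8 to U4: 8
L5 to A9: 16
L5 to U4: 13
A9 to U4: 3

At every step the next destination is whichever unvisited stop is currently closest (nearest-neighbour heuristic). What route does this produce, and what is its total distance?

Total distance 74 blocks via the nearest-neighbour route DC → A9 → U4 → H8 → L5 → N7 → E2 → DC.

DC → [A9:8 / U4:11 / E2:16 / H8:19 / L5:22 / N7:23] → A9 (8)
A9 → [U4:3 / H8:11 / N7:15 / L5:16 / E2:17] → U4 (3)
U4 → [H8:8 / N7:12 / L5:13 / E2:14] → H8 (8)
H8 → [L5:5 / N7:20 / E2:22] → L5 (5)
L5 → [N7:25 / E2:27] → N7 (25)
N7 → [E2:9] → E2 (9)
Return E2→DC: 16.
Total = 8 + 3 + 8 + 5 + 25 + 9 + 16 = 74.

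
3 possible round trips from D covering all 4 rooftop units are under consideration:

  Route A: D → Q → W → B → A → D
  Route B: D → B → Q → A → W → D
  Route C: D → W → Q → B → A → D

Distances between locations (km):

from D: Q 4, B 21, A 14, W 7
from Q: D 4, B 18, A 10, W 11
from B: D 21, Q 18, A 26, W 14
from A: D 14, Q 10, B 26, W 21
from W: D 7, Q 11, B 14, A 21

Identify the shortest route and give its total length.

Route A: 4 + 11 + 14 + 26 + 14 = 69
Route B: 21 + 18 + 10 + 21 + 7 = 77
Route C: 7 + 11 + 18 + 26 + 14 = 76

Shortest is Route A, total 69 km.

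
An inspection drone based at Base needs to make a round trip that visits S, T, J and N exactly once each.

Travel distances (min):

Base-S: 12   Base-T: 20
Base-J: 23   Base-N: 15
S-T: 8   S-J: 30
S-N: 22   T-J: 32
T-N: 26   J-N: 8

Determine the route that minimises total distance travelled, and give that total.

With 4 stops there are 4!/2 = 12 distinct round trips (a route and its reverse cost the same).
Base→S→T→J→N→Base: 12+8+32+8+15 = 75
Base→S→T→N→J→Base: 12+8+26+8+23 = 77
Base→S→J→T→N→Base: 12+30+32+26+15 = 115
Base→S→J→N→T→Base: 12+30+8+26+20 = 96
Base→S→N→T→J→Base: 12+22+26+32+23 = 115
Base→S→N→J→T→Base: 12+22+8+32+20 = 94
Base→T→S→J→N→Base: 20+8+30+8+15 = 81
Base→T→S→N→J→Base: 20+8+22+8+23 = 81
Base→T→J→S→N→Base: 20+32+30+22+15 = 119
Base→T→N→S→J→Base: 20+26+22+30+23 = 121
Base→J→S→T→N→Base: 23+30+8+26+15 = 102
Base→J→T→S→N→Base: 23+32+8+22+15 = 100
The minimum is 75.
One optimal route: Base → S → T → J → N → Base (or its reverse).

75 min — the shortest possible round trip.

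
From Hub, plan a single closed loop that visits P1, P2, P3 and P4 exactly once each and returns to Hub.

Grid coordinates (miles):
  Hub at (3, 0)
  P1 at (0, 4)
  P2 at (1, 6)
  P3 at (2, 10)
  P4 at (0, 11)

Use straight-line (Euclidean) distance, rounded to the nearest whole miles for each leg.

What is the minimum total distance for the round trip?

24 miles — the shortest possible round trip.

There are 12 distinct closed tours to check (reversals are equivalent).
Hub → P1 → P2 → P3 → P4 → Hub: 5+2+4+2+11 = 24
Hub → P1 → P2 → P4 → P3 → Hub: 5+2+5+2+10 = 24
Hub → P1 → P3 → P2 → P4 → Hub: 5+6+4+5+11 = 31
Hub → P1 → P3 → P4 → P2 → Hub: 5+6+2+5+6 = 24
Hub → P1 → P4 → P2 → P3 → Hub: 5+7+5+4+10 = 31
Hub → P1 → P4 → P3 → P2 → Hub: 5+7+2+4+6 = 24
Hub → P2 → P1 → P3 → P4 → Hub: 6+2+6+2+11 = 27
Hub → P2 → P1 → P4 → P3 → Hub: 6+2+7+2+10 = 27
Hub → P2 → P3 → P1 → P4 → Hub: 6+4+6+7+11 = 34
Hub → P2 → P4 → P1 → P3 → Hub: 6+5+7+6+10 = 34
Hub → P3 → P1 → P2 → P4 → Hub: 10+6+2+5+11 = 34
Hub → P3 → P2 → P1 → P4 → Hub: 10+4+2+7+11 = 34
The minimum is 24.
One optimal route: Hub → P1 → P2 → P3 → P4 → Hub (or its reverse).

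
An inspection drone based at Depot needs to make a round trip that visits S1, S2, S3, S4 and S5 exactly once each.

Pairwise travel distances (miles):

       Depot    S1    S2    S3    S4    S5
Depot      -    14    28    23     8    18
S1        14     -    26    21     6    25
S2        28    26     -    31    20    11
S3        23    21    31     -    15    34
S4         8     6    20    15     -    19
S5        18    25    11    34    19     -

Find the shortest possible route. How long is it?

95 miles — the shortest possible round trip.

There are 60 distinct closed tours to check (reversals are equivalent).
Depot→S1→S2→S3→S4→S5→Depot: 14+26+31+15+19+18 = 123
Depot→S1→S2→S3→S5→S4→Depot: 14+26+31+34+19+8 = 132
Depot→S1→S2→S4→S3→S5→Depot: 14+26+20+15+34+18 = 127
Depot→S1→S2→S4→S5→S3→Depot: 14+26+20+19+34+23 = 136
Depot→S1→S2→S5→S3→S4→Depot: 14+26+11+34+15+8 = 108
Depot→S1→S2→S5→S4→S3→Depot: 14+26+11+19+15+23 = 108
Depot→S1→S3→S2→S4→S5→Depot: 14+21+31+20+19+18 = 123
Depot→S1→S3→S2→S5→S4→Depot: 14+21+31+11+19+8 = 104
Depot→S1→S3→S4→S2→S5→Depot: 14+21+15+20+11+18 = 99
Depot→S1→S3→S4→S5→S2→Depot: 14+21+15+19+11+28 = 108
Depot→S1→S3→S5→S2→S4→Depot: 14+21+34+11+20+8 = 108
Depot→S1→S3→S5→S4→S2→Depot: 14+21+34+19+20+28 = 136
Depot→S1→S4→S2→S3→S5→Depot: 14+6+20+31+34+18 = 123
Depot→S1→S4→S2→S5→S3→Depot: 14+6+20+11+34+23 = 108
… (46 more)
Depot→S1→S4→S3→S2→S5→Depot: 14+6+15+31+11+18 = 95  ← best
The minimum is 95.
One optimal route: Depot → S1 → S4 → S3 → S2 → S5 → Depot (or its reverse).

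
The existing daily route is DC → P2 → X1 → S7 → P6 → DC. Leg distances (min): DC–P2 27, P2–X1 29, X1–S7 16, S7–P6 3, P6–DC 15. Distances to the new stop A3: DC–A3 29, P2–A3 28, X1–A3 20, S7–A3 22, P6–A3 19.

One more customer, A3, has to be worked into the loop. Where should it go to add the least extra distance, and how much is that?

Adding 19 min by placing A3 on the P2–X1 leg.

Insertion cost between consecutive stops i–j is d(i,A3) + d(A3,j) − d(i,j):
  between DC and P2: 29 + 28 − 27 = 30
  between P2 and X1: 28 + 20 − 29 = 19
  between X1 and S7: 20 + 22 − 16 = 26
  between S7 and P6: 22 + 19 − 3 = 38
  between P6 and DC: 19 + 29 − 15 = 33
Cheapest insertion is between P2 and X1, adding 19.
New total = 90 + 19 = 109.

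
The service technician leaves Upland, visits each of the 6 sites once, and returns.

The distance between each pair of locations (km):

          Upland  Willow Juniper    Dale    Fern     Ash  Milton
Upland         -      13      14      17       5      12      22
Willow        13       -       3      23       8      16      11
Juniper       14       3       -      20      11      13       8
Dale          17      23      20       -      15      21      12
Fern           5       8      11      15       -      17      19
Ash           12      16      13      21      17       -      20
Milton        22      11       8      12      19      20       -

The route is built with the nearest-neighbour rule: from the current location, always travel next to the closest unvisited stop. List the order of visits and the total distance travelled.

69 km along Upland → Fern → Willow → Juniper → Milton → Dale → Ash → Upland.

At Upland the remaining stops are Fern 5, Ash 12, Willow 13, Juniper 14, Dale 17, Milton 22; go to Fern.
At Fern the remaining stops are Willow 8, Juniper 11, Dale 15, Ash 17, Milton 19; go to Willow.
At Willow the remaining stops are Juniper 3, Milton 11, Ash 16, Dale 23; go to Juniper.
At Juniper the remaining stops are Milton 8, Ash 13, Dale 20; go to Milton.
At Milton the remaining stops are Dale 12, Ash 20; go to Dale.
At Dale the remaining stops are Ash 21; go to Ash.
Return Ash→Upland: 12.
Total = 5 + 8 + 3 + 8 + 12 + 21 + 12 = 69.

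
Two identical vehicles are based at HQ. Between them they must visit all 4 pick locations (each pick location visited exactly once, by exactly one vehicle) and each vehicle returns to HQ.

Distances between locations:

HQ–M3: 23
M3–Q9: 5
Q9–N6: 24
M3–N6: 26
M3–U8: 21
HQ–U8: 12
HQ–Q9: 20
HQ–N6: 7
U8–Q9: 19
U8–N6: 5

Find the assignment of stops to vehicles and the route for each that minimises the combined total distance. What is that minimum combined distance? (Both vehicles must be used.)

Check every non-empty split of the stops between the two vehicles; for each half take its own optimal tour:
  {M3} + {U8, Q9, N6}: 46 + 51 = 97
  {U8} + {M3, Q9, N6}: 24 + 58 = 82
  {M3, U8} + {Q9, N6}: 56 + 51 = 107
  {Q9} + {M3, U8, N6}: 40 + 56 = 96
  {M3, Q9} + {U8, N6}: 48 + 24 = 72
  {U8, Q9} + {M3, N6}: 51 + 56 = 107
  … (7 splits in total)
Best: vehicle 1 HQ → M3 → Q9 → HQ = 48; vehicle 2 HQ → U8 → N6 → HQ = 24; combined 72.

Minimum combined distance: 72.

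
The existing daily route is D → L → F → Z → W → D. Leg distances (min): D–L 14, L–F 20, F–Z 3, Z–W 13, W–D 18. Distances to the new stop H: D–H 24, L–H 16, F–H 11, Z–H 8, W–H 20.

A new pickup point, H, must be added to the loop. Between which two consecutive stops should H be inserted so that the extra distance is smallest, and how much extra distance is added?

Insertion cost between consecutive stops i–j is d(i,H) + d(H,j) − d(i,j):
  between D and L: 24 + 16 − 14 = 26
  between L and F: 16 + 11 − 20 = 7
  between F and Z: 11 + 8 − 3 = 16
  between Z and W: 8 + 20 − 13 = 15
  between W and D: 20 + 24 − 18 = 26
Cheapest insertion is between L and F, adding 7.
New total = 68 + 7 = 75.

+7 min — insert H between L and F.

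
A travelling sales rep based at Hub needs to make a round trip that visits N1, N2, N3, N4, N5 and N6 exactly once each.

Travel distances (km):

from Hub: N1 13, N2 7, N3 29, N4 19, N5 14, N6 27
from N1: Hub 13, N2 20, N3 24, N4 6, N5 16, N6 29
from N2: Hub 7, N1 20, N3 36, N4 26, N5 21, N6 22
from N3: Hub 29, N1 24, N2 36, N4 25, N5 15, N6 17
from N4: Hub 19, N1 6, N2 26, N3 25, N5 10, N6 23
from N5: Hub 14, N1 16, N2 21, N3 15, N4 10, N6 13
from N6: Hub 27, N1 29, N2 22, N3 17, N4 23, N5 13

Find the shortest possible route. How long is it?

Hub-N1-N2-N3-N4-N5-N6-Hub: 13+20+36+25+10+13+27 = 144
Hub-N1-N2-N3-N4-N6-N5-Hub: 13+20+36+25+23+13+14 = 144
Hub-N1-N2-N3-N5-N4-N6-Hub: 13+20+36+15+10+23+27 = 144
Hub-N1-N2-N3-N5-N6-N4-Hub: 13+20+36+15+13+23+19 = 139
Hub-N1-N2-N3-N6-N4-N5-Hub: 13+20+36+17+23+10+14 = 133
Hub-N1-N2-N3-N6-N5-N4-Hub: 13+20+36+17+13+10+19 = 128
Hub-N1-N2-N4-N3-N5-N6-Hub: 13+20+26+25+15+13+27 = 139
Hub-N1-N2-N4-N3-N6-N5-Hub: 13+20+26+25+17+13+14 = 128
… (352 more)
Hub-N1-N4-N5-N3-N6-N2-Hub: 13+6+10+15+17+22+7 = 90  ← best
The minimum is 90.
One optimal route: Hub → N1 → N4 → N5 → N3 → N6 → N2 → Hub (or its reverse).

90 km — the shortest possible round trip.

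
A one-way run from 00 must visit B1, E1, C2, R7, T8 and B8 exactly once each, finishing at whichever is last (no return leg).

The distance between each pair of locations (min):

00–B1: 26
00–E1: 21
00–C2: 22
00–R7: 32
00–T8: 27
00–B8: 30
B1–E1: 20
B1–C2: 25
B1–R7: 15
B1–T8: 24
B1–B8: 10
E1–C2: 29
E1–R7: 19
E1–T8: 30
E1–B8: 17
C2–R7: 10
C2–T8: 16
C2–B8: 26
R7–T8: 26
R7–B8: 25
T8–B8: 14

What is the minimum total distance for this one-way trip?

89 min — the minimum one-way total.

There are 6! = 720 possible orderings.
00 - B1 - E1 - C2 - R7 - T8 - B8: 26+20+29+10+26+14 = 125
00 - B1 - E1 - C2 - R7 - B8 - T8: 26+20+29+10+25+14 = 124
00 - B1 - E1 - C2 - T8 - R7 - B8: 26+20+29+16+26+25 = 142
00 - B1 - E1 - C2 - T8 - B8 - R7: 26+20+29+16+14+25 = 130
00 - B1 - E1 - C2 - B8 - R7 - T8: 26+20+29+26+25+26 = 152
00 - B1 - E1 - C2 - B8 - T8 - R7: 26+20+29+26+14+26 = 141
00 - B1 - E1 - R7 - C2 - T8 - B8: 26+20+19+10+16+14 = 105
00 - B1 - E1 - R7 - C2 - B8 - T8: 26+20+19+10+26+14 = 115
… (712 more)
00 - E1 - B8 - B1 - R7 - C2 - T8: 21+17+10+15+10+16 = 89  ← best
The minimum is 89.
One shortest path: 00 → E1 → B8 → B1 → R7 → C2 → T8.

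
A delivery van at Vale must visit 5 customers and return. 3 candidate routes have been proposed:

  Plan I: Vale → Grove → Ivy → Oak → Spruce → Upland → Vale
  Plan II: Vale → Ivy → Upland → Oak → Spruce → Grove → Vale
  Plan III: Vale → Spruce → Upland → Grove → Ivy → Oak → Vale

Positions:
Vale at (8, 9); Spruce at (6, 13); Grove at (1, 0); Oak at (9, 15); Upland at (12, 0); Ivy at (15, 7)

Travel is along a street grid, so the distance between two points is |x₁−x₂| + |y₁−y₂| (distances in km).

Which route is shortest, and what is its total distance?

Plan I: 16 + 21 + 14 + 5 + 19 + 13 = 88
Plan II: 9 + 10 + 18 + 5 + 18 + 16 = 76
Plan III: 6 + 19 + 11 + 21 + 14 + 7 = 78

Shortest is Plan II, total 76 km.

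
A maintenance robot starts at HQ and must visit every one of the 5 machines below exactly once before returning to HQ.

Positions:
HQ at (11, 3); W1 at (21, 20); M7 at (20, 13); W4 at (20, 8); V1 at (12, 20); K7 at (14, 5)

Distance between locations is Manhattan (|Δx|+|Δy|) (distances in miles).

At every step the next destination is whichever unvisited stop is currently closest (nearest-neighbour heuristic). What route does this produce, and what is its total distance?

HQ → [K7:5 / W4:14 / V1:18 / M7:19 / W1:27] → K7 (5)
K7 → [W4:9 / M7:14 / V1:17 / W1:22] → W4 (9)
W4 → [M7:5 / W1:13 / V1:20] → M7 (5)
M7 → [W1:8 / V1:15] → W1 (8)
W1 → [V1:9] → V1 (9)
Return V1→HQ: 18.
Total = 5 + 9 + 5 + 8 + 9 + 18 = 54.

54 miles along HQ → K7 → W4 → M7 → W1 → V1 → HQ.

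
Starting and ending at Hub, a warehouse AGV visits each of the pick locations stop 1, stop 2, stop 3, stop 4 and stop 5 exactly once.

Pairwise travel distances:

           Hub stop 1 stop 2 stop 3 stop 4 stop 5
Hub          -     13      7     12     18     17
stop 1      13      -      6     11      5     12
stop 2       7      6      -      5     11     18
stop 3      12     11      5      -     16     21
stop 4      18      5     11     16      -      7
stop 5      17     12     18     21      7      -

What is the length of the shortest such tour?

52 — the shortest possible round trip.

Hub - stop 1 - stop 2 - stop 3 - stop 4 - stop 5 - Hub: 13+6+5+16+7+17 = 64
Hub - stop 1 - stop 2 - stop 3 - stop 5 - stop 4 - Hub: 13+6+5+21+7+18 = 70
Hub - stop 1 - stop 2 - stop 4 - stop 3 - stop 5 - Hub: 13+6+11+16+21+17 = 84
Hub - stop 1 - stop 2 - stop 4 - stop 5 - stop 3 - Hub: 13+6+11+7+21+12 = 70
Hub - stop 1 - stop 2 - stop 5 - stop 3 - stop 4 - Hub: 13+6+18+21+16+18 = 92
Hub - stop 1 - stop 2 - stop 5 - stop 4 - stop 3 - Hub: 13+6+18+7+16+12 = 72
Hub - stop 1 - stop 3 - stop 2 - stop 4 - stop 5 - Hub: 13+11+5+11+7+17 = 64
Hub - stop 1 - stop 3 - stop 2 - stop 5 - stop 4 - Hub: 13+11+5+18+7+18 = 72
Hub - stop 1 - stop 3 - stop 4 - stop 2 - stop 5 - Hub: 13+11+16+11+18+17 = 86
Hub - stop 1 - stop 3 - stop 4 - stop 5 - stop 2 - Hub: 13+11+16+7+18+7 = 72
Hub - stop 1 - stop 3 - stop 5 - stop 2 - stop 4 - Hub: 13+11+21+18+11+18 = 92
Hub - stop 1 - stop 3 - stop 5 - stop 4 - stop 2 - Hub: 13+11+21+7+11+7 = 70
Hub - stop 1 - stop 4 - stop 2 - stop 3 - stop 5 - Hub: 13+5+11+5+21+17 = 72
Hub - stop 1 - stop 4 - stop 2 - stop 5 - stop 3 - Hub: 13+5+11+18+21+12 = 80
… (46 more)
Hub - stop 2 - stop 3 - stop 1 - stop 4 - stop 5 - Hub: 7+5+11+5+7+17 = 52  ← best
The minimum is 52.
One optimal route: Hub → stop 2 → stop 3 → stop 1 → stop 4 → stop 5 → Hub (or its reverse).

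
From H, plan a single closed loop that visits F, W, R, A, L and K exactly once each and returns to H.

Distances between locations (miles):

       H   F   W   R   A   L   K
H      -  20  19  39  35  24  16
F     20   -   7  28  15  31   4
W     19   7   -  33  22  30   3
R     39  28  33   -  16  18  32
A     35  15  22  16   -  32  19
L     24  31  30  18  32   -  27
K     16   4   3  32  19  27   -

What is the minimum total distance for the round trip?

There are 360 distinct closed tours to check (reversals are equivalent).
H → F → W → R → A → L → K → H: 20+7+33+16+32+27+16 = 151
H → F → W → R → A → K → L → H: 20+7+33+16+19+27+24 = 146
H → F → W → R → L → A → K → H: 20+7+33+18+32+19+16 = 145
H → F → W → R → L → K → A → H: 20+7+33+18+27+19+35 = 159
H → F → W → R → K → A → L → H: 20+7+33+32+19+32+24 = 167
H → F → W → R → K → L → A → H: 20+7+33+32+27+32+35 = 186
H → F → W → A → R → L → K → H: 20+7+22+16+18+27+16 = 126
H → F → W → A → R → K → L → H: 20+7+22+16+32+27+24 = 148
… (352 more)
H → W → K → F → A → R → L → H: 19+3+4+15+16+18+24 = 99  ← best
The minimum is 99.
One optimal route: H → W → K → F → A → R → L → H (or its reverse).

Shortest round trip = 99 miles.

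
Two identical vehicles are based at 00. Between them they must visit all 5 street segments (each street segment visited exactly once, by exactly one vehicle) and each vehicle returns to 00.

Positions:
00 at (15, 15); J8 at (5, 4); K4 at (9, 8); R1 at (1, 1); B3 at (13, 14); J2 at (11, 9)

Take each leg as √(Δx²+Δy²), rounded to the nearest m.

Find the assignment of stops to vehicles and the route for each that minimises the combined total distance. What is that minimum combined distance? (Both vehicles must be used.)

Check every non-empty split of the stops between the two vehicles; for each half take its own optimal tour:
  {J8} + {K4, R1, B3, J2}: 30 + 40 = 70
  {K4} + {J8, R1, B3, J2}: 18 + 40 = 58
  {J8, K4} + {R1, B3, J2}: 30 + 40 = 70
  {R1} + {J8, K4, B3, J2}: 40 + 30 = 70
  {J8, R1} + {K4, B3, J2}: 40 + 18 = 58
  {K4, R1} + {J8, B3, J2}: 40 + 30 = 70
  … (15 splits in total)
  {B3} + {J8, K4, R1, J2}: 4 + 40 = 44  ← best
Best: vehicle 1 00 → B3 → 00 = 4; vehicle 2 00 → J8 → R1 → K4 → J2 → 00 = 40; combined 44.

Minimum combined distance: 44 m.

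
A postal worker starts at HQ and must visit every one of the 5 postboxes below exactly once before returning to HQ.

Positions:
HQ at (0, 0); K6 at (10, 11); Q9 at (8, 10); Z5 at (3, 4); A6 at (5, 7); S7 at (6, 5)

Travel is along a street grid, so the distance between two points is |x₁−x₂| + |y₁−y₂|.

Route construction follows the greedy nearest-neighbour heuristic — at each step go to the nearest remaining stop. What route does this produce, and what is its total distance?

44 along HQ → Z5 → S7 → A6 → Q9 → K6 → HQ.

From HQ: distances to unvisited — Z5=7, S7=11, A6=12, Q9=18, K6=21. Nearest is Z5 (7).
From Z5: distances to unvisited — S7=4, A6=5, Q9=11, K6=14. Nearest is S7 (4).
From S7: distances to unvisited — A6=3, Q9=7, K6=10. Nearest is A6 (3).
From A6: distances to unvisited — Q9=6, K6=9. Nearest is Q9 (6).
From Q9: distances to unvisited — K6=3. Nearest is K6 (3).
Return K6→HQ: 21.
Total = 7 + 4 + 3 + 6 + 3 + 21 = 44.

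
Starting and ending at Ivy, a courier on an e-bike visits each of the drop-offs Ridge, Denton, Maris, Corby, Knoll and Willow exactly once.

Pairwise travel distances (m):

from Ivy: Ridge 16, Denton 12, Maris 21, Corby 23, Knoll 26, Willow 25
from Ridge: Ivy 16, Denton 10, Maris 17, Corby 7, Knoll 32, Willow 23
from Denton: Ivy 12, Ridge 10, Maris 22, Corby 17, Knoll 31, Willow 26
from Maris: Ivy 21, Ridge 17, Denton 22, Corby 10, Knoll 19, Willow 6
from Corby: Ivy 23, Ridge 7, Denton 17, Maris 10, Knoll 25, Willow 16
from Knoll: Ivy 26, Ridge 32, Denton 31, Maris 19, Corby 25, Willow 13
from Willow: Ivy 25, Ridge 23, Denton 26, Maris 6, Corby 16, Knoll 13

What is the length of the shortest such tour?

There are 360 distinct closed tours to check (reversals are equivalent).
Ivy → Ridge → Denton → Maris → Corby → Knoll → Willow → Ivy: 16+10+22+10+25+13+25 = 121
Ivy → Ridge → Denton → Maris → Corby → Willow → Knoll → Ivy: 16+10+22+10+16+13+26 = 113
Ivy → Ridge → Denton → Maris → Knoll → Corby → Willow → Ivy: 16+10+22+19+25+16+25 = 133
Ivy → Ridge → Denton → Maris → Knoll → Willow → Corby → Ivy: 16+10+22+19+13+16+23 = 119
Ivy → Ridge → Denton → Maris → Willow → Corby → Knoll → Ivy: 16+10+22+6+16+25+26 = 121
Ivy → Ridge → Denton → Maris → Willow → Knoll → Corby → Ivy: 16+10+22+6+13+25+23 = 115
Ivy → Ridge → Denton → Corby → Maris → Knoll → Willow → Ivy: 16+10+17+10+19+13+25 = 110
Ivy → Ridge → Denton → Corby → Maris → Willow → Knoll → Ivy: 16+10+17+10+6+13+26 = 98
… (352 more)
Ivy → Denton → Ridge → Corby → Maris → Willow → Knoll → Ivy: 12+10+7+10+6+13+26 = 84  ← best
The minimum is 84.
One optimal route: Ivy → Denton → Ridge → Corby → Maris → Willow → Knoll → Ivy (or its reverse).

84 m — the shortest possible round trip.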